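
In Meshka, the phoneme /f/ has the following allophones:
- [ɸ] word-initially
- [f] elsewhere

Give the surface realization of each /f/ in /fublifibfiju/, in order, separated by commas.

Occurrence 1 (position 1): word-initially → [ɸ].
Occurrence 2 (position 6): no conditioning environment matches → elsewhere allophone [f].
Occurrence 3 (position 9): no conditioning environment matches → elsewhere allophone [f].

[ɸ], [f], [f]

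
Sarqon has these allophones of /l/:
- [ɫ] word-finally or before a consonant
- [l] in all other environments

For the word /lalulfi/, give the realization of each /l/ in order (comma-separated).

Occurrence 1 (position 1): no conditioning environment matches → elsewhere allophone [l].
Occurrence 2 (position 3): no conditioning environment matches → elsewhere allophone [l].
Occurrence 3 (position 5): word-finally or before a consonant → [ɫ].

[l], [l], [ɫ]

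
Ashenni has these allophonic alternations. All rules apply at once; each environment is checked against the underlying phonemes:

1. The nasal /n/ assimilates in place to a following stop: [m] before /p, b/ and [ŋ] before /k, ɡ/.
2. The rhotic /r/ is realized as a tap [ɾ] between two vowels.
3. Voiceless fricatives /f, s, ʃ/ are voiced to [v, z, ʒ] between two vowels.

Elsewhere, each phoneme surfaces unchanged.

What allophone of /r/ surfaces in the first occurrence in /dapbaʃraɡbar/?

[r]

/r/ (between /ʃ/ and /a/): rule 2 targets it, but not between two vowels → unchanged [r].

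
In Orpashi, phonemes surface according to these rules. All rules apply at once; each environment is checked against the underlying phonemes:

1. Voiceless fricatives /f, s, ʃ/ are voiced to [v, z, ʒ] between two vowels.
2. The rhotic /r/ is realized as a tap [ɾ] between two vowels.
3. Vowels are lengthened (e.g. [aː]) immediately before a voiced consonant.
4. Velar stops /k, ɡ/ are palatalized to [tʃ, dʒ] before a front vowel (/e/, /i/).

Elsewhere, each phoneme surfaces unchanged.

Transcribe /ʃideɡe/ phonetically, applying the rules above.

/ʃ/ (word-initial) fails the environment for rule 1, so it stays [ʃ].
/i/ (between /ʃ/ and /d/) occurs before a voiced consonant → [iː] by rule 3.
/d/ (between /i/ and /e/) is unaffected → [d].
/e/ (between /d/ and /ɡ/): before a voiced consonant, so rule 3 applies → [eː].
/ɡ/ meets the environment for rule 4 (before a front vowel) → [dʒ].
/e/ (word-final) is in the target of rule 3 but the environment (before a voiced consonant) is not met → [e].

[ʃiːdeːdʒe]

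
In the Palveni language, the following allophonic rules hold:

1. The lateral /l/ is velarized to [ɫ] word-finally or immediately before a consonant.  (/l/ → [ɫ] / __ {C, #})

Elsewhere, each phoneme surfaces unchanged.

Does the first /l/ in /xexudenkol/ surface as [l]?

No

/l/ — word-final, word-finally or immediately before a consonant — surfaces as [ɫ] (rule 1).
The actual realization is [ɫ], not [l].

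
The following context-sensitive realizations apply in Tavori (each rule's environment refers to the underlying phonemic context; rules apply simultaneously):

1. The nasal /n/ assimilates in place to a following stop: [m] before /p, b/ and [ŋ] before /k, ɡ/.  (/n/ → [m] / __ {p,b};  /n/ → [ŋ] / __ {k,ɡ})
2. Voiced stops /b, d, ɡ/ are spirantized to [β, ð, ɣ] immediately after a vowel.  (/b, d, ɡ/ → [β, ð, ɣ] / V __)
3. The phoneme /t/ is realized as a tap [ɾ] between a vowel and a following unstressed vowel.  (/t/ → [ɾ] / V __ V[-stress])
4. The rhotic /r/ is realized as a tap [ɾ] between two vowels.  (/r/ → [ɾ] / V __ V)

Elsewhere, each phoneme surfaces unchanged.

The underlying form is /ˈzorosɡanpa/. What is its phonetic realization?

[ˈzoɾosɡampa]

/z/ (word-initial) is unaffected → [z].
/o/ stays [o].
Rule 4 applies to /r/ (between /o/ and /o/: between two vowels) → [ɾ].
/o/ stays [o].
/s/ — not in any rule's target class → [s].
/ɡ/ (between /s/ and /a/): rule 2 targets it, but not immediately after a vowel → unchanged [ɡ].
/a/ (between /ɡ/ and /n/) is unaffected → [a].
/n/ (between /a/ and /p/) occurs before a labial or velar stop → [m] by rule 1.
/p/ — not in any rule's target class → [p].
/a/ (word-final) is unaffected → [a].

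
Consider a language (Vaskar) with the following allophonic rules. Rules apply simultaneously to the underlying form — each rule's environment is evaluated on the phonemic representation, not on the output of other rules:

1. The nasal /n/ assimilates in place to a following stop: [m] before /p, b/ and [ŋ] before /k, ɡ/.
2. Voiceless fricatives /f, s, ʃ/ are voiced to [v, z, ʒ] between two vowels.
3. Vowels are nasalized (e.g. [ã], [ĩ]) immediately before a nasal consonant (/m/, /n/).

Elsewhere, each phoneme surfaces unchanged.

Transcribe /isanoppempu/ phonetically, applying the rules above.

/i/ — word-initial; rule 3 does not apply here → [i].
/s/ (between /i/ and /a/) occurs between two vowels → [z] by rule 2.
/a/ (between /s/ and /n/) occurs before a nasal consonant → [ã] by rule 3.
/n/ (between /a/ and /o/) fails the environment for rule 1, so it stays [n].
/o/ (between /n/ and /p/) is in the target of rule 3 but the environment (before a nasal consonant) is not met → [o].
/p/ (between /o/ and /p/) is unaffected → [p].
/p/ stays [p].
/e/ (between /p/ and /m/) occurs before a nasal consonant → [ẽ] by rule 3.
/m/ — not in any rule's target class → [m].
/p/ (between /m/ and /u/): no rule targets it → [p].
/u/ — word-final; rule 3 does not apply here → [u].

[izãnoppẽmpu]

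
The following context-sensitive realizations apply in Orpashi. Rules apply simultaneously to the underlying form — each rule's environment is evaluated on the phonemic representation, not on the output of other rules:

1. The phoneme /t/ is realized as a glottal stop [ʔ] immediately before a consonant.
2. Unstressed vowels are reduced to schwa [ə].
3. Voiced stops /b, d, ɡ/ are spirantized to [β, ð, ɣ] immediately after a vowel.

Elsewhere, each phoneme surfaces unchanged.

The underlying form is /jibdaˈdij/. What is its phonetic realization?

[jəβdəˈðij]

/j/ stays [j].
/i/ (between /j/ and /b/): in an unstressed syllable, so rule 2 applies → [ə].
/b/ (between /i/ and /d/): immediately after a vowel, so rule 3 applies → [β].
/d/ (between /b/ and /a/): rule 3 targets it, but not immediately after a vowel → unchanged [d].
/a/ — between /d/ and /d/, in an unstressed syllable — surfaces as [ə] (rule 2).
/d/ (between /a/ and /i/) occurs immediately after a vowel → [ð] by rule 3.
/i/ (between /d/ and /j/) fails the environment for rule 2, so it stays [i].
/j/ (word-final): no rule targets it → [j].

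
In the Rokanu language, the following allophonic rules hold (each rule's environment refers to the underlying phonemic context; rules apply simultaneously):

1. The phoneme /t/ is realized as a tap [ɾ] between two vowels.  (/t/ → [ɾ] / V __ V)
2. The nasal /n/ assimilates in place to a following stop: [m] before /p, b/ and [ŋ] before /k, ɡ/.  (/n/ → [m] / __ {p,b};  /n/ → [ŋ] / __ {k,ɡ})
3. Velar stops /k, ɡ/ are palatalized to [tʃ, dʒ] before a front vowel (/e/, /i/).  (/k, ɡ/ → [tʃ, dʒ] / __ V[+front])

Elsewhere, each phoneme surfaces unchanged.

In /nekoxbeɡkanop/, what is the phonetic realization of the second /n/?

[n]

/n/ (between /a/ and /o/) is in the target of rule 2 but the environment (before a labial or velar stop) is not met → [n].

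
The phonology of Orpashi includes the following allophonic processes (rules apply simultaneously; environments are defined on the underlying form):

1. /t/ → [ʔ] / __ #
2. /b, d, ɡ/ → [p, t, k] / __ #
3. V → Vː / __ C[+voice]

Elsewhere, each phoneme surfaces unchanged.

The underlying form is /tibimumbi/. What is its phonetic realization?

[tiːbiːmuːmbi]

/t/ (word-initial): rule 1 targets it, but not word-finally → unchanged [t].
/i/ (between /t/ and /b/): before a voiced consonant, so rule 3 applies → [iː].
/b/ (between /i/ and /i/) fails the environment for rule 2, so it stays [b].
Rule 3 applies to /i/ (between /b/ and /m/: before a voiced consonant) → [iː].
/m/ (between /i/ and /u/): no rule targets it → [m].
/u/ meets the environment for rule 3 (before a voiced consonant) → [uː].
/m/ (between /u/ and /b/): no rule targets it → [m].
/b/ — between /m/ and /i/; rule 2 does not apply here → [b].
/i/ (word-final) is in the target of rule 3 but the environment (before a voiced consonant) is not met → [i].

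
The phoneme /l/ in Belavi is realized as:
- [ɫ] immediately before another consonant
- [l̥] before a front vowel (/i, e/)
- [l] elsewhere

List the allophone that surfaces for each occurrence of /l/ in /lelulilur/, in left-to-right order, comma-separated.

[l̥], [l], [l̥], [l]

Occurrence 1 (position 1): before a front vowel (/i, e/) → [l̥].
Occurrence 2 (position 3): no conditioning environment matches → elsewhere allophone [l].
Occurrence 3 (position 5): before a front vowel (/i, e/) → [l̥].
Occurrence 4 (position 7): no conditioning environment matches → elsewhere allophone [l].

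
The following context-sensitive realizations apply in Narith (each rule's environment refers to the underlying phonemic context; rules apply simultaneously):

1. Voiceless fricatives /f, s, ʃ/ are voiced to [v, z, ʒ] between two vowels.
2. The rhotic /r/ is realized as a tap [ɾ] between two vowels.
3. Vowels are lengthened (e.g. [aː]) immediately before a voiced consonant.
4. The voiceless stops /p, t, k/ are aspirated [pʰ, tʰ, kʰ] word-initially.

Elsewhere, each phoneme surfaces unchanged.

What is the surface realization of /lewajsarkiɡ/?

[leːwaːjsaːrkiːɡ]

/l/ (word-initial) is unaffected → [l].
/e/ meets the environment for rule 3 (before a voiced consonant) → [eː].
/w/ (between /e/ and /a/): no rule targets it → [w].
Rule 3 applies to /a/ (between /w/ and /j/: before a voiced consonant) → [aː].
/j/ (between /a/ and /s/) is unaffected → [j].
/s/ (between /j/ and /a/): rule 1 targets it, but not between two vowels → unchanged [s].
/a/ meets the environment for rule 3 (before a voiced consonant) → [aː].
/r/ (between /a/ and /k/) fails the environment for rule 2, so it stays [r].
/k/ (between /r/ and /i/) fails the environment for rule 4, so it stays [k].
/i/ meets the environment for rule 3 (before a voiced consonant) → [iː].
/ɡ/ (word-final): no rule targets it → [ɡ].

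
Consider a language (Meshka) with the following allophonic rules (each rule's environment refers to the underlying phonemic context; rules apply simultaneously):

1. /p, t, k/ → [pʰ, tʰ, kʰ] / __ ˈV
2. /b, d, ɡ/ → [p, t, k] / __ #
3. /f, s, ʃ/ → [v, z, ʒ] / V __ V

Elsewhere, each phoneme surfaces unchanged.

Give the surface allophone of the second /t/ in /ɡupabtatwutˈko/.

[t]

/t/ (between /a/ and /w/) fails the environment for rule 1, so it stays [t].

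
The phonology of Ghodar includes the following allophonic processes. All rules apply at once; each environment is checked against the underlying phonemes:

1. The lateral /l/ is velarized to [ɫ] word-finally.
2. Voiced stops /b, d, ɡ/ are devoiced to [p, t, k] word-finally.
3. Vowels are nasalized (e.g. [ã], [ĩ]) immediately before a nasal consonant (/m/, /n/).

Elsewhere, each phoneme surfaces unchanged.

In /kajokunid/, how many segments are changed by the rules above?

2

Segments that undergo a rule: /u/ → [ũ] (rule 3); /d/ → [t] (rule 2).
All other segments surface unchanged.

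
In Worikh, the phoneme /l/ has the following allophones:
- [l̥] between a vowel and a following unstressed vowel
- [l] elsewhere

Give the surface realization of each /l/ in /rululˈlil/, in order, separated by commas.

Occurrence 1 (position 3): between a vowel and a following unstressed vowel → [l̥].
Occurrence 2 (position 5): no conditioning environment matches → elsewhere allophone [l].
Occurrence 3 (position 6): no conditioning environment matches → elsewhere allophone [l].
Occurrence 4 (position 8): no conditioning environment matches → elsewhere allophone [l].

[l̥], [l], [l], [l]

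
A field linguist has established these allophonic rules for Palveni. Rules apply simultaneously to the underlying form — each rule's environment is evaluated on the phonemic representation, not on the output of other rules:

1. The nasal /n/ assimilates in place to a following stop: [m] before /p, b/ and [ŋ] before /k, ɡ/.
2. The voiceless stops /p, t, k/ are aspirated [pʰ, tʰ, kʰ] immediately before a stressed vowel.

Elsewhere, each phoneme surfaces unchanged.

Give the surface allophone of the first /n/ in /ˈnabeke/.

[n]

/n/ (word-initial): rule 1 targets it, but not before a labial or velar stop → unchanged [n].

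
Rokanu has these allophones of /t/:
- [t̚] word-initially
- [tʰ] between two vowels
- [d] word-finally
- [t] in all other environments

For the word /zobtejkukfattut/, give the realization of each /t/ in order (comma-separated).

Occurrence 1 (position 4): no conditioning environment matches → elsewhere allophone [t].
Occurrence 2 (position 12): no conditioning environment matches → elsewhere allophone [t].
Occurrence 3 (position 13): no conditioning environment matches → elsewhere allophone [t].
Occurrence 4 (position 15): word-finally → [d].

[t], [t], [t], [d]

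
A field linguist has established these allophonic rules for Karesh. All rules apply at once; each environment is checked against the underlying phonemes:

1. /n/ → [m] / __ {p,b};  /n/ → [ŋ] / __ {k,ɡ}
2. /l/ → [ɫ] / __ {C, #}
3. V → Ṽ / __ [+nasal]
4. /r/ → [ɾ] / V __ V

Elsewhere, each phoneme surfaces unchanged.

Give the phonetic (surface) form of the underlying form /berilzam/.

/b/ (word-initial): no rule targets it → [b].
/e/ — between /b/ and /r/; rule 3 does not apply here → [e].
/r/ — between /e/ and /i/, between two vowels — surfaces as [ɾ] (rule 4).
/i/ (between /r/ and /l/) fails the environment for rule 3, so it stays [i].
/l/ — between /i/ and /z/, word-finally or immediately before a consonant — surfaces as [ɫ] (rule 2).
/z/ (between /l/ and /a/): no rule targets it → [z].
/a/ meets the environment for rule 3 (before a nasal consonant) → [ã].
/m/ — not in any rule's target class → [m].

[beɾiɫzãm]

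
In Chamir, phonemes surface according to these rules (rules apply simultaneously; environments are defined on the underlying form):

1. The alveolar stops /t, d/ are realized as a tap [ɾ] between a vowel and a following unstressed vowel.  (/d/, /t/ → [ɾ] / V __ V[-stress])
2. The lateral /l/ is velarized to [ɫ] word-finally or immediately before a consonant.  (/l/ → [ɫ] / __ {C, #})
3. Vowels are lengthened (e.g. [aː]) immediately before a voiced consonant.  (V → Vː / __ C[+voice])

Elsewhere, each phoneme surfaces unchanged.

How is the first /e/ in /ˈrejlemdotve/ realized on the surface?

/e/ (between /r/ and /j/): before a voiced consonant, so rule 3 applies → [eː].

[eː]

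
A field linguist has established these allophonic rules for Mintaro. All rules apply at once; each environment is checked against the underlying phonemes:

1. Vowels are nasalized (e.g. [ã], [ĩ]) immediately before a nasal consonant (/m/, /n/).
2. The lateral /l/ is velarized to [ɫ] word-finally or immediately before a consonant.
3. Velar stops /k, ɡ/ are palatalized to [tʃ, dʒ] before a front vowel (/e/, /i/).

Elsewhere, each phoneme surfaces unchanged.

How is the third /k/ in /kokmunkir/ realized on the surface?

/k/ (between /n/ and /i/) occurs before a front vowel → [tʃ] by rule 3.

[tʃ]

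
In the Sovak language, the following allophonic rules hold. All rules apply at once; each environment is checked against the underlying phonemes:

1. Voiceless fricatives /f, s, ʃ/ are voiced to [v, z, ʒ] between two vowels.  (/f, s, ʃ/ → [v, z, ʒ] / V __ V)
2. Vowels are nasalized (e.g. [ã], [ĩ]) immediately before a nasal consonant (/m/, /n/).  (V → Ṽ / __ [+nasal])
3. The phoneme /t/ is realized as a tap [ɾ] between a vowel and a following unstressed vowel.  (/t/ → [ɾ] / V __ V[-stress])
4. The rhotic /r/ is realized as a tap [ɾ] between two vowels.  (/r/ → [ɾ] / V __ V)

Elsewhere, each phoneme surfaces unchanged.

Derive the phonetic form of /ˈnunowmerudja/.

/n/ — not in any rule's target class → [n].
/u/ meets the environment for rule 2 (before a nasal consonant) → [ũ].
/n/ stays [n].
/o/ (between /n/ and /w/): rule 2 targets it, but not before a nasal consonant → unchanged [o].
/w/ (between /o/ and /m/): no rule targets it → [w].
/m/ (between /w/ and /e/) is unaffected → [m].
/e/ (between /m/ and /r/) is in the target of rule 2 but the environment (before a nasal consonant) is not met → [e].
Rule 4 applies to /r/ (between /e/ and /u/: between two vowels) → [ɾ].
/u/ — between /r/ and /d/; rule 2 does not apply here → [u].
/d/ stays [d].
/j/ (between /d/ and /a/): no rule targets it → [j].
/a/ (word-final) fails the environment for rule 2, so it stays [a].

[ˈnũnowmeɾudja]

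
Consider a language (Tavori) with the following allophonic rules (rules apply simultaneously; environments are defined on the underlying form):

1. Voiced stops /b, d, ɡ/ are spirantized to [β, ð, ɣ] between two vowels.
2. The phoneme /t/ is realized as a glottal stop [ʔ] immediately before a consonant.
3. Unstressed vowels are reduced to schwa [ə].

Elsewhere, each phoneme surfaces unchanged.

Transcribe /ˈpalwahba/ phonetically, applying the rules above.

/p/ (word-initial): no rule targets it → [p].
/a/ (between /p/ and /l/) is in the target of rule 3 but the environment (in an unstressed syllable) is not met → [a].
/l/ (between /a/ and /w/): no rule targets it → [l].
/w/ (between /l/ and /a/) is unaffected → [w].
/a/ (between /w/ and /h/): in an unstressed syllable, so rule 3 applies → [ə].
/h/ (between /a/ and /b/): no rule targets it → [h].
/b/ (between /h/ and /a/) fails the environment for rule 1, so it stays [b].
/a/ (word-final): in an unstressed syllable, so rule 3 applies → [ə].

[ˈpalwəhbə]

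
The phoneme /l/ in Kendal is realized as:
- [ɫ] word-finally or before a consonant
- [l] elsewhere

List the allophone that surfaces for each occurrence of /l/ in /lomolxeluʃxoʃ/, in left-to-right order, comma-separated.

Occurrence 1 (position 1): no conditioning environment matches → elsewhere allophone [l].
Occurrence 2 (position 5): word-finally or before a consonant → [ɫ].
Occurrence 3 (position 8): no conditioning environment matches → elsewhere allophone [l].

[l], [ɫ], [l]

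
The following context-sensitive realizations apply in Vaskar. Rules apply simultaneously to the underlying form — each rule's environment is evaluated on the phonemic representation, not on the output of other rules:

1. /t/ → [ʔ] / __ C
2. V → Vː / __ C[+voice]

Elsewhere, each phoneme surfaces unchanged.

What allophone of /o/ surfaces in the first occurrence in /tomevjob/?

/o/ — between /t/ and /m/, before a voiced consonant — surfaces as [oː] (rule 2).

[oː]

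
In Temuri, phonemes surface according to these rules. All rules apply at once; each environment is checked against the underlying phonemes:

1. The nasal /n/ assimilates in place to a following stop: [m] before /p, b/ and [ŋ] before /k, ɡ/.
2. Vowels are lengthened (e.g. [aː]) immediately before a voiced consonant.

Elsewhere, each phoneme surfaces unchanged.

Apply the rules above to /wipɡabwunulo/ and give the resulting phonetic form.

[wipɡaːbwuːnuːlo]

/w/ — not in any rule's target class → [w].
/i/ (between /w/ and /p/) fails the environment for rule 2, so it stays [i].
/p/ (between /i/ and /ɡ/) is unaffected → [p].
/ɡ/ — not in any rule's target class → [ɡ].
/a/ (between /ɡ/ and /b/): before a voiced consonant, so rule 2 applies → [aː].
/b/ (between /a/ and /w/) is unaffected → [b].
/w/ — not in any rule's target class → [w].
/u/ (between /w/ and /n/): before a voiced consonant, so rule 2 applies → [uː].
/n/ (between /u/ and /u/) is in the target of rule 1 but the environment (before a labial or velar stop) is not met → [n].
/u/ meets the environment for rule 2 (before a voiced consonant) → [uː].
/l/ (between /u/ and /o/): no rule targets it → [l].
/o/ (word-final) is in the target of rule 2 but the environment (before a voiced consonant) is not met → [o].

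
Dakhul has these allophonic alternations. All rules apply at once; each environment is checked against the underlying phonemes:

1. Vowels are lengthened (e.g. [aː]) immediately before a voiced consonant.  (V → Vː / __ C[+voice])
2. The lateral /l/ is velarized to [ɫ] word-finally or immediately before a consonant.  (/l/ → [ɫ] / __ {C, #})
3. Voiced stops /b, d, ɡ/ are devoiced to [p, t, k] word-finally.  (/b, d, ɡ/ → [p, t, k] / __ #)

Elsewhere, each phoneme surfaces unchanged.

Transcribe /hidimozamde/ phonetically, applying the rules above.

[hiːdiːmoːzaːmde]

/h/ (word-initial) is unaffected → [h].
/i/ (between /h/ and /d/): before a voiced consonant, so rule 1 applies → [iː].
/d/ (between /i/ and /i/) is in the target of rule 3 but the environment (word-finally) is not met → [d].
Rule 1 applies to /i/ (between /d/ and /m/: before a voiced consonant) → [iː].
/m/ stays [m].
/o/ (between /m/ and /z/): before a voiced consonant, so rule 1 applies → [oː].
/z/ stays [z].
/a/ meets the environment for rule 1 (before a voiced consonant) → [aː].
/m/ stays [m].
/d/ — between /m/ and /e/; rule 3 does not apply here → [d].
/e/ (word-final) fails the environment for rule 1, so it stays [e].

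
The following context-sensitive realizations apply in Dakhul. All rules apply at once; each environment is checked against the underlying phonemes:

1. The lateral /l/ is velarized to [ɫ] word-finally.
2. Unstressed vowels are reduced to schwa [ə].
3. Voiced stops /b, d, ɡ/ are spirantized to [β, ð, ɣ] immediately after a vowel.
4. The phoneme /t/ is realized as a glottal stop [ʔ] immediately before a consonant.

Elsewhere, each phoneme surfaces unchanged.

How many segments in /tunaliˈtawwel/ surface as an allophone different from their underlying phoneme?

5

Segments that undergo a rule: /u/ → [ə] (rule 2); /a/ → [ə] (rule 2); /i/ → [ə] (rule 2); /e/ → [ə] (rule 2); /l/ → [ɫ] (rule 1).
All other segments surface unchanged.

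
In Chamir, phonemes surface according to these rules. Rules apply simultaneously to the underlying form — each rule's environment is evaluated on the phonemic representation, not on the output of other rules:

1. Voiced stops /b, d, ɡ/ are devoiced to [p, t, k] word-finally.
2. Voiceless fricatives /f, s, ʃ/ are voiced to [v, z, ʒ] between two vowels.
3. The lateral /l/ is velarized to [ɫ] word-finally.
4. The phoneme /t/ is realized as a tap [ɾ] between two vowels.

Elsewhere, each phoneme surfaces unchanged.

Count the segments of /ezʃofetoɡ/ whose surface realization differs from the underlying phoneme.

3

Segments that undergo a rule: /f/ → [v] (rule 2); /t/ → [ɾ] (rule 4); /ɡ/ → [k] (rule 1).
All other segments surface unchanged.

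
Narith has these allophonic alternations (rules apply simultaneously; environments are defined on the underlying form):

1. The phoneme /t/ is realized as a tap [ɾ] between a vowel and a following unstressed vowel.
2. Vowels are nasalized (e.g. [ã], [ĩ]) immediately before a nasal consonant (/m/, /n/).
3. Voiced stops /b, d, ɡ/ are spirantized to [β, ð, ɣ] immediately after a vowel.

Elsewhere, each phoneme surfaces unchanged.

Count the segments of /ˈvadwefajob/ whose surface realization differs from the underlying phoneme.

Segments that undergo a rule: /d/ → [ð] (rule 3); /b/ → [β] (rule 3).
All other segments surface unchanged.

2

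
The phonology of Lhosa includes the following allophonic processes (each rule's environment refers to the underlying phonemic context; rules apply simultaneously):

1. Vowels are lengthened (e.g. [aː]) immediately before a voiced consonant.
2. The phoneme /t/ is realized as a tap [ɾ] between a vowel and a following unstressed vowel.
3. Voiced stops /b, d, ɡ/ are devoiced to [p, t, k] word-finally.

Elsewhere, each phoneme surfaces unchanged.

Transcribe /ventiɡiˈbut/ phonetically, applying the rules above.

/v/ (word-initial): no rule targets it → [v].
/e/ (between /v/ and /n/) occurs before a voiced consonant → [eː] by rule 1.
/n/ (between /e/ and /t/) is unaffected → [n].
/t/ (between /n/ and /i/) fails the environment for rule 2, so it stays [t].
/i/ — between /t/ and /ɡ/, before a voiced consonant — surfaces as [iː] (rule 1).
/ɡ/ (between /i/ and /i/) fails the environment for rule 3, so it stays [ɡ].
/i/ (between /ɡ/ and /b/) occurs before a voiced consonant → [iː] by rule 1.
/b/ (between /i/ and /u/) is in the target of rule 3 but the environment (word-finally) is not met → [b].
/u/ — between /b/ and /t/; rule 1 does not apply here → [u].
/t/ — word-final; rule 2 does not apply here → [t].

[veːntiːɡiːˈbut]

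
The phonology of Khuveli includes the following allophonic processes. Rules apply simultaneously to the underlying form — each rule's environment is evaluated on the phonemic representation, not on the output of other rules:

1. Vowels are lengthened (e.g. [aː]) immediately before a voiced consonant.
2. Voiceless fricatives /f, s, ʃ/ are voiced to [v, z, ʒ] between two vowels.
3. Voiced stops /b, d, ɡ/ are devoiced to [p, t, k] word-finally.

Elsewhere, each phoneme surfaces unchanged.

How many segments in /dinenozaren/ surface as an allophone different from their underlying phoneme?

Segments that undergo a rule: /i/ → [iː] (rule 1); /e/ → [eː] (rule 1); /o/ → [oː] (rule 1); /a/ → [aː] (rule 1); /e/ → [eː] (rule 1).
All other segments surface unchanged.

5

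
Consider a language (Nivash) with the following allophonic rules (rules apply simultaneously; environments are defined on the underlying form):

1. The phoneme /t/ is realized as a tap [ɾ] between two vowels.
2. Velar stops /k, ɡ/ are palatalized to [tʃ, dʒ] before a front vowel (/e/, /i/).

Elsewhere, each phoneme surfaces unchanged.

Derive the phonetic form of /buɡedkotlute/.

[budʒedkotluɾe]

/b/ stays [b].
/u/ (between /b/ and /ɡ/): no rule targets it → [u].
Rule 2 applies to /ɡ/ (between /u/ and /e/: before a front vowel) → [dʒ].
/e/ (between /ɡ/ and /d/) is unaffected → [e].
/d/ stays [d].
/k/ (between /d/ and /o/) is in the target of rule 2 but the environment (before a front vowel) is not met → [k].
/o/ (between /k/ and /t/) is unaffected → [o].
/t/ (between /o/ and /l/): rule 1 targets it, but not between two vowels → unchanged [t].
/l/ stays [l].
/u/ (between /l/ and /t/): no rule targets it → [u].
/t/ (between /u/ and /e/) occurs between two vowels → [ɾ] by rule 1.
/e/ stays [e].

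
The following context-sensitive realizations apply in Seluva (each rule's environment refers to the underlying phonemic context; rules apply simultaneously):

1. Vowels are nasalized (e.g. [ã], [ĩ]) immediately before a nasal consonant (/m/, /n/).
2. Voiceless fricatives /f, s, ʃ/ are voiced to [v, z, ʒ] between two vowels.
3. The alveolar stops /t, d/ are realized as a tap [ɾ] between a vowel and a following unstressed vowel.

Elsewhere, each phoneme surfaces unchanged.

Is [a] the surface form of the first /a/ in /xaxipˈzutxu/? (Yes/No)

/a/ (between /x/ and /x/) fails the environment for rule 1, so it stays [a].
The actual realization is [a], which matches [a].

Yes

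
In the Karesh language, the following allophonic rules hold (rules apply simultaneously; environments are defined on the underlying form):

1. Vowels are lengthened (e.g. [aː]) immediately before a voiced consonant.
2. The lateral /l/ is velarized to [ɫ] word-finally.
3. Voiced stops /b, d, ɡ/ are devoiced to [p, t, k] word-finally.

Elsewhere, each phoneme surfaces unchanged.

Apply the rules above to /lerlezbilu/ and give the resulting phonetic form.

/l/ (word-initial) fails the environment for rule 2, so it stays [l].
/e/ meets the environment for rule 1 (before a voiced consonant) → [eː].
/l/ (between /r/ and /e/) fails the environment for rule 2, so it stays [l].
/e/ (between /l/ and /z/) occurs before a voiced consonant → [eː] by rule 1.
/b/ (between /z/ and /i/): rule 3 targets it, but not word-finally → unchanged [b].
/i/ — between /b/ and /l/, before a voiced consonant — surfaces as [iː] (rule 1).
/l/ (between /i/ and /u/) fails the environment for rule 2, so it stays [l].
/u/ — word-final; rule 1 does not apply here → [u].

[leːrleːzbiːlu]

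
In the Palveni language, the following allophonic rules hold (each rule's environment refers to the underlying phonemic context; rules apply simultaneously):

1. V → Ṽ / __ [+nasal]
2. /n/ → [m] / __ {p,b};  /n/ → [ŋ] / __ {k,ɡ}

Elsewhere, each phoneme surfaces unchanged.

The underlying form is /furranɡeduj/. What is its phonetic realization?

/f/ (word-initial) is unaffected → [f].
/u/ (between /f/ and /r/): rule 1 targets it, but not before a nasal consonant → unchanged [u].
/r/ stays [r].
/r/ (between /r/ and /a/): no rule targets it → [r].
/a/ — between /r/ and /n/, before a nasal consonant — surfaces as [ã] (rule 1).
/n/ (between /a/ and /ɡ/) occurs before a labial or velar stop → [ŋ] by rule 2.
/ɡ/ stays [ɡ].
/e/ (between /ɡ/ and /d/) fails the environment for rule 1, so it stays [e].
/d/ — not in any rule's target class → [d].
/u/ — between /d/ and /j/; rule 1 does not apply here → [u].
/j/ (word-final): no rule targets it → [j].

[furrãŋɡeduj]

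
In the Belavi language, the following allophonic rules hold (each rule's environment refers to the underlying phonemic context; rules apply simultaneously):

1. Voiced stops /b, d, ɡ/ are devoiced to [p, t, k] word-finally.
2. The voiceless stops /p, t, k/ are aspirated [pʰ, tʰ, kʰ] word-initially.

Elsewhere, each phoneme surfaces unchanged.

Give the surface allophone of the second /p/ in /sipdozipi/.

/p/ (between /i/ and /i/) is in the target of rule 2 but the environment (word-initially) is not met → [p].

[p]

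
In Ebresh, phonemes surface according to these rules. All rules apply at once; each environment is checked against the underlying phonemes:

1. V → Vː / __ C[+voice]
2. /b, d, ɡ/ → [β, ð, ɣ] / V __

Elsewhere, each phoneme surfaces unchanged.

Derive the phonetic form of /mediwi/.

[meːðiːwi]

/m/ (word-initial) is unaffected → [m].
Rule 1 applies to /e/ (between /m/ and /d/: before a voiced consonant) → [eː].
/d/ (between /e/ and /i/): immediately after a vowel, so rule 2 applies → [ð].
/i/ (between /d/ and /w/) occurs before a voiced consonant → [iː] by rule 1.
/w/ — not in any rule's target class → [w].
/i/ — word-final; rule 1 does not apply here → [i].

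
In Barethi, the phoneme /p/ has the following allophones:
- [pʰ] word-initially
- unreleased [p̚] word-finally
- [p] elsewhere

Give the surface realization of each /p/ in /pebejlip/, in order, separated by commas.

[pʰ], [p̚]

Occurrence 1 (position 1): word-initially → [pʰ].
Occurrence 2 (position 8): word-finally → [p̚].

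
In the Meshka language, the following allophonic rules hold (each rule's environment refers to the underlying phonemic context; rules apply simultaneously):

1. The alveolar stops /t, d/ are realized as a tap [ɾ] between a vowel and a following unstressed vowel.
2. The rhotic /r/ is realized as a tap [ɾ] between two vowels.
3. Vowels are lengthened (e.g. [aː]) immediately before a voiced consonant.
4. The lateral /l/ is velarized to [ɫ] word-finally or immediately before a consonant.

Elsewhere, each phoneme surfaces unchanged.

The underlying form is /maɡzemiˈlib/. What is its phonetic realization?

[maːɡzeːmiːˈliːb]

/m/ — not in any rule's target class → [m].
Rule 3 applies to /a/ (between /m/ and /ɡ/: before a voiced consonant) → [aː].
/ɡ/ (between /a/ and /z/) is unaffected → [ɡ].
/z/ stays [z].
/e/ meets the environment for rule 3 (before a voiced consonant) → [eː].
/m/ (between /e/ and /i/): no rule targets it → [m].
Rule 3 applies to /i/ (between /m/ and /l/: before a voiced consonant) → [iː].
/l/ (between /i/ and /i/): rule 4 targets it, but not word-finally or immediately before a consonant → unchanged [l].
Rule 3 applies to /i/ (between /l/ and /b/: before a voiced consonant) → [iː].
/b/ (word-final) is unaffected → [b].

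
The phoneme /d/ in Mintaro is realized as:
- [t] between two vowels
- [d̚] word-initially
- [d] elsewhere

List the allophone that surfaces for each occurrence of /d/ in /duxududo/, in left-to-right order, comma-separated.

[d̚], [t], [t]

Occurrence 1 (position 1): word-initially → [d̚].
Occurrence 2 (position 5): between two vowels → [t].
Occurrence 3 (position 7): between two vowels → [t].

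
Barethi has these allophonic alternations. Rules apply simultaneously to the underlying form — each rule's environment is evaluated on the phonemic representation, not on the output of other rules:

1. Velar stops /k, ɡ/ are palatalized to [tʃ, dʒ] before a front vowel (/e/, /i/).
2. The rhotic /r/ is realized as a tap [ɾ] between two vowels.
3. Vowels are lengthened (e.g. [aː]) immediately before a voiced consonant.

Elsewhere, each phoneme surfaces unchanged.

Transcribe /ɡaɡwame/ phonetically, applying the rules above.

[ɡaːɡwaːme]

/ɡ/ (word-initial) fails the environment for rule 1, so it stays [ɡ].
/a/ — between /ɡ/ and /ɡ/, before a voiced consonant — surfaces as [aː] (rule 3).
/ɡ/ (between /a/ and /w/) is in the target of rule 1 but the environment (before a front vowel) is not met → [ɡ].
/w/ (between /ɡ/ and /a/): no rule targets it → [w].
Rule 3 applies to /a/ (between /w/ and /m/: before a voiced consonant) → [aː].
/m/ (between /a/ and /e/): no rule targets it → [m].
/e/ — word-final; rule 3 does not apply here → [e].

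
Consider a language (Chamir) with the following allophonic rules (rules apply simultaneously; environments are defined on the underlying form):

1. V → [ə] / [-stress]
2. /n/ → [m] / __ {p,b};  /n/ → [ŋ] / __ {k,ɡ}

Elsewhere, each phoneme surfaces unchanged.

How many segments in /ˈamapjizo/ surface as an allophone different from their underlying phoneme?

Segments that undergo a rule: /a/ → [ə] (rule 1); /i/ → [ə] (rule 1); /o/ → [ə] (rule 1).
All other segments surface unchanged.

3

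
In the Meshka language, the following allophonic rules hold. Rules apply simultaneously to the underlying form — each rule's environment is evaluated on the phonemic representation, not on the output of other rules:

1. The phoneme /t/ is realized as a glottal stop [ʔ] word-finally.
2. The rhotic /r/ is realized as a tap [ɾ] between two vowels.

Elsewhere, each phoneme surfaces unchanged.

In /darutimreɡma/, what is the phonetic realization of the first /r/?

[ɾ]

/r/ — between /a/ and /u/, between two vowels — surfaces as [ɾ] (rule 2).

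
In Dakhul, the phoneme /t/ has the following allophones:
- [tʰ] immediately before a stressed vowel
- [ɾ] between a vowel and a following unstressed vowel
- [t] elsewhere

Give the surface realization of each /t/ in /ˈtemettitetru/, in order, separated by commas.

Occurrence 1 (position 1): immediately before a stressed vowel → [tʰ].
Occurrence 2 (position 5): no conditioning environment matches → elsewhere allophone [t].
Occurrence 3 (position 6): no conditioning environment matches → elsewhere allophone [t].
Occurrence 4 (position 8): between a vowel and an unstressed vowel → [ɾ].
Occurrence 5 (position 10): no conditioning environment matches → elsewhere allophone [t].

[tʰ], [t], [t], [ɾ], [t]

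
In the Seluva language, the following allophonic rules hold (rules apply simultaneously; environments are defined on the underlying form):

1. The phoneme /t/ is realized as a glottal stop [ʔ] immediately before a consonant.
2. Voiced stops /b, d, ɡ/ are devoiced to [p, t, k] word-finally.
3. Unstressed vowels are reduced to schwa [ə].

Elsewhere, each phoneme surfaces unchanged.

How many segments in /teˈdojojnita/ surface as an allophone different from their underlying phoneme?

Segments that undergo a rule: /e/ → [ə] (rule 3); /o/ → [ə] (rule 3); /i/ → [ə] (rule 3); /a/ → [ə] (rule 3).
All other segments surface unchanged.

4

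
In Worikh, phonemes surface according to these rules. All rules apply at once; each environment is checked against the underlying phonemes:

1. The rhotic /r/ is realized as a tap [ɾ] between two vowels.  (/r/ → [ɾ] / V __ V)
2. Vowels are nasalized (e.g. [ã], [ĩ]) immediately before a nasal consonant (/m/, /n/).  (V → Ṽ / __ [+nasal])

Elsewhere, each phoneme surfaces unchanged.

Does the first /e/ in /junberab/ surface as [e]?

Yes

/e/ (between /b/ and /r/): rule 2 targets it, but not before a nasal consonant → unchanged [e].
The actual realization is [e], which matches [e].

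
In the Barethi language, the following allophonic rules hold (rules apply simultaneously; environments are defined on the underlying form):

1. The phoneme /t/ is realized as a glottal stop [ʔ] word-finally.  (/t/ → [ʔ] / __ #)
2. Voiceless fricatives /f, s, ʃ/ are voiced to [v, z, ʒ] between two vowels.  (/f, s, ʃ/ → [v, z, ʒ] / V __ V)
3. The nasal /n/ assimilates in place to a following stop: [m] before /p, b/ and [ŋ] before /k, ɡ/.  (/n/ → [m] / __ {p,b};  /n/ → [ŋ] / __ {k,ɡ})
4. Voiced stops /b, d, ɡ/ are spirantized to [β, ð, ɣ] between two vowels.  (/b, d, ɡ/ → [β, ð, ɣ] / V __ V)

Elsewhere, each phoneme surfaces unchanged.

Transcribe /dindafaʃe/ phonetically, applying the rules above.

/d/ (word-initial) fails the environment for rule 4, so it stays [d].
/i/ stays [i].
/n/ (between /i/ and /d/) fails the environment for rule 3, so it stays [n].
/d/ (between /n/ and /a/) is in the target of rule 4 but the environment (between two vowels) is not met → [d].
/a/ stays [a].
/f/ (between /a/ and /a/) occurs between two vowels → [v] by rule 2.
/a/ (between /f/ and /ʃ/): no rule targets it → [a].
/ʃ/ (between /a/ and /e/) occurs between two vowels → [ʒ] by rule 2.
/e/ (word-final): no rule targets it → [e].

[dindavaʒe]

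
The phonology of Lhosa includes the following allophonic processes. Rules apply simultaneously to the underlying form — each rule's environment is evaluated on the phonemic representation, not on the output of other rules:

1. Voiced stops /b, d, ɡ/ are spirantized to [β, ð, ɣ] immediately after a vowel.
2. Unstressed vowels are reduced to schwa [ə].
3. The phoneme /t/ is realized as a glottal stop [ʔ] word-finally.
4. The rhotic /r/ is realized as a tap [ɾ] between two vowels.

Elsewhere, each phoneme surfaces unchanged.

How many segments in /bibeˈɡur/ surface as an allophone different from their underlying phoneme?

Segments that undergo a rule: /i/ → [ə] (rule 2); /b/ → [β] (rule 1); /e/ → [ə] (rule 2); /ɡ/ → [ɣ] (rule 1).
All other segments surface unchanged.

4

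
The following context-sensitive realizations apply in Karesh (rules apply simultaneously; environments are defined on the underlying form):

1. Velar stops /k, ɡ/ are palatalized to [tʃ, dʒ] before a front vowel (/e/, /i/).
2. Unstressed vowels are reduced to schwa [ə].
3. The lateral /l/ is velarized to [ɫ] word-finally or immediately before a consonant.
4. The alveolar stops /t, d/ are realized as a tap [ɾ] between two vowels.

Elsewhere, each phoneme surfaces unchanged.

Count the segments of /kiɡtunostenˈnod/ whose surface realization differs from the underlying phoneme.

5

Segments that undergo a rule: /k/ → [tʃ] (rule 1); /i/ → [ə] (rule 2); /u/ → [ə] (rule 2); /o/ → [ə] (rule 2); /e/ → [ə] (rule 2).
All other segments surface unchanged.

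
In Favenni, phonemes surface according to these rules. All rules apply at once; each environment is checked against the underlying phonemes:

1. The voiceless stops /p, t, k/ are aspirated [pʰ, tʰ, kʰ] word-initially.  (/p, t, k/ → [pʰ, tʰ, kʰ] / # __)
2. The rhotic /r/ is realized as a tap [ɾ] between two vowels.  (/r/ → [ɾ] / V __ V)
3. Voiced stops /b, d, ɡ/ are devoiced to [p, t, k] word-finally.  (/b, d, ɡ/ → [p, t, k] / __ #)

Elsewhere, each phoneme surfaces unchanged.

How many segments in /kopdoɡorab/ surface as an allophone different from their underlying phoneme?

Segments that undergo a rule: /k/ → [kʰ] (rule 1); /r/ → [ɾ] (rule 2); /b/ → [p] (rule 3).
All other segments surface unchanged.

3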